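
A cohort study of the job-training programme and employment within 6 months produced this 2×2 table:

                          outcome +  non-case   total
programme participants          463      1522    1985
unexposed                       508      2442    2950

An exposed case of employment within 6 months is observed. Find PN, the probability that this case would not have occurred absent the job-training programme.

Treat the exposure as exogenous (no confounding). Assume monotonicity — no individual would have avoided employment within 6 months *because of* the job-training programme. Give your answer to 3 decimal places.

p₁ = P(outcome | exposed) = 463/1985 = 0.23325
p₀ = P(outcome | unexposed) = 508/2950 = 0.1722
Under exogeneity and monotonicity, PN = (p₁ − p₀)/p₁.
PN = (0.23325 − 0.1722) / 0.23325 ≈ 0.2617

PN ≈ 0.262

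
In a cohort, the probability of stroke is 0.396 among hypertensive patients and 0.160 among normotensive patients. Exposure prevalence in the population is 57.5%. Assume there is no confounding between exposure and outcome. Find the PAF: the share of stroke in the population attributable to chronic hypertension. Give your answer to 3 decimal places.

PAF ≈ 0.459

Let p₁ = 0.396, p₀ = 0.16.
Overall risk P(Y=1) = π·p₁ + (1−π)·p₀ = 0.575×0.396 + 0.425×0.16 = 0.2957.
Under exogeneity, PAF = [P(Y=1) − p₀] / P(Y=1).
PAF = (0.2957 − 0.16) / 0.2957 ≈ 0.4589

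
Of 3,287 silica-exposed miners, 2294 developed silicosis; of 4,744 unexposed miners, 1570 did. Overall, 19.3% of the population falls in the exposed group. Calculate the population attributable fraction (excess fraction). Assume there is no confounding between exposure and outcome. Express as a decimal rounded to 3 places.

PAF ≈ 0.176

p₁ = P(outcome | exposed) = 2294/3287 = 0.6979
p₀ = P(outcome | unexposed) = 1570/4744 = 0.33094
Overall risk P(Y=1) = π·p₁ + (1−π)·p₀ = 0.193×0.6979 + 0.807×0.33094 = 0.40177.
Under exogeneity, PAF = [P(Y=1) − p₀] / P(Y=1).
PAF = (0.40177 − 0.33094) / 0.40177 ≈ 0.1763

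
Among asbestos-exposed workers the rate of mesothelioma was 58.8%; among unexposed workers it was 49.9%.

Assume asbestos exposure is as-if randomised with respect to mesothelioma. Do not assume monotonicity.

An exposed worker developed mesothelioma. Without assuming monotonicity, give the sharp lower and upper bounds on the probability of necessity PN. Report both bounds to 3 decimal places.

0.151 ≤ PN ≤ 0.852

p₁ = 0.588, p₀ = 0.499.
Under exogeneity alone the bounds on PN are max{0,(p₁−p₀)/p₁} ≤ PN ≤ min{1,(1−p₀)/p₁}.
  lower = (p₁ − p₀)/p₁ = 0.089 / 0.588 ≈ 0.1514
  upper = min{1, (1 − p₀)/p₁} = 0.501 / 0.588 ≈ 0.8520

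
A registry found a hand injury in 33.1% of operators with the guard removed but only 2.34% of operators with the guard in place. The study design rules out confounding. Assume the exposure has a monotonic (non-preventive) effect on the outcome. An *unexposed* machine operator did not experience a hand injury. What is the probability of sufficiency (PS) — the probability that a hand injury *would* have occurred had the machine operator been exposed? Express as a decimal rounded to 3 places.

p₁ = 0.331, p₀ = 0.0234.
Under exogeneity and monotonicity, PS = (p₁ − p₀) / (1 − p₀).
PS = (0.331 − 0.0234) / (1 − 0.0234) = 0.3076 / 0.9766 ≈ 0.3150

PS ≈ 0.315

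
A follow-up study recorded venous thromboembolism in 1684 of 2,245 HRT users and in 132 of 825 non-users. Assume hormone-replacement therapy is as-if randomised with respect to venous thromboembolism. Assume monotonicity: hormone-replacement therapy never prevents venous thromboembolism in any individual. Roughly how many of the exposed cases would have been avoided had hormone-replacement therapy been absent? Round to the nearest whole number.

about 1325 cases

p₁ = P(outcome | exposed) = 1684/2245 = 0.75011
p₀ = P(outcome | unexposed) = 132/825 = 0.16
PN = (p₁ − p₀)/p₁ = (0.75011 − 0.16) / 0.75011 ≈ 0.78670.
Attributable cases ≈ PN × (exposed cases) = 0.78670 × 1684 ≈ 1324.80.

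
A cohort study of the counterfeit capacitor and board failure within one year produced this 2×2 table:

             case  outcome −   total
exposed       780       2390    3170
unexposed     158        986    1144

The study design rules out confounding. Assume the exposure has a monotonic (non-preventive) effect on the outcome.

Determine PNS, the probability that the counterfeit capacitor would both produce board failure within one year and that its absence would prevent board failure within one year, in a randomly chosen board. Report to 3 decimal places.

p₁ = P(outcome | exposed) = 780/3170 = 0.24606
p₀ = P(outcome | unexposed) = 158/1144 = 0.13811
Under exogeneity and monotonicity, PNS = p₁ − p₀.
PNS = 0.24606 − 0.13811 = 0.10794

PNS ≈ 0.108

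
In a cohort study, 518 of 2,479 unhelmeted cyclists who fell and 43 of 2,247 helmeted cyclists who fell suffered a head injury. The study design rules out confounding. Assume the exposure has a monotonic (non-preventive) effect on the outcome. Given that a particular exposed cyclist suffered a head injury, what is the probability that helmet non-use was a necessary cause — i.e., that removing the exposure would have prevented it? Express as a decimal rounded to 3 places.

p₁ = P(outcome | exposed) = 518/2479 = 0.20896
p₀ = P(outcome | unexposed) = 43/2247 = 0.019137
Under exogeneity and monotonicity, PN = (p₁ − p₀) / p₁.
PN = (0.20896 − 0.019137) / 0.20896 = 0.18982 / 0.20896 ≈ 0.9084

PN ≈ 0.908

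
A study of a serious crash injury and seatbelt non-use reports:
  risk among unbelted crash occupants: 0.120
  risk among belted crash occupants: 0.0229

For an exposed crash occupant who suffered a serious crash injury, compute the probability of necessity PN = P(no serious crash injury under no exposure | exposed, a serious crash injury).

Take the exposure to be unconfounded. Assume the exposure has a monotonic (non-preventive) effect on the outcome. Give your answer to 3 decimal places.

PN ≈ 0.809

Let p₁ = 0.12, p₀ = 0.0229.
Under exogeneity and monotonicity, PN = (p₁ − p₀) / p₁.
PN = (0.12 − 0.0229) / 0.12 = 0.0971 / 0.12 ≈ 0.8092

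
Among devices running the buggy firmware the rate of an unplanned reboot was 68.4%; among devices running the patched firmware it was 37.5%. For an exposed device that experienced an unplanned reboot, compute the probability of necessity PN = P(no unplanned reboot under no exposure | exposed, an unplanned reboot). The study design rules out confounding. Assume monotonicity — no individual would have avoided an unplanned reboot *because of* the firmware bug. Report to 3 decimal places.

PN ≈ 0.452

p₁ = 0.684, p₀ = 0.375.
Under exogeneity and monotonicity, PN = (p₁ − p₀) / p₁.
PN = (0.684 − 0.375) / 0.684 = 0.309 / 0.684 ≈ 0.4518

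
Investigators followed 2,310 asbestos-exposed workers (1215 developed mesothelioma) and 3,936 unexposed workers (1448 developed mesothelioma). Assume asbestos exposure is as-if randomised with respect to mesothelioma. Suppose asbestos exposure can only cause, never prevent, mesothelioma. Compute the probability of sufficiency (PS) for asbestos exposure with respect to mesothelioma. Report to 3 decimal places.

p₁ = P(outcome | exposed) = 1215/2310 = 0.52597
p₀ = P(outcome | unexposed) = 1448/3936 = 0.36789
Under exogeneity and monotonicity, PS = (p₁ − p₀) / (1 − p₀).
PS = (0.52597 − 0.36789) / (1 − 0.36789) = 0.15809 / 0.63211 ≈ 0.2501

PS ≈ 0.250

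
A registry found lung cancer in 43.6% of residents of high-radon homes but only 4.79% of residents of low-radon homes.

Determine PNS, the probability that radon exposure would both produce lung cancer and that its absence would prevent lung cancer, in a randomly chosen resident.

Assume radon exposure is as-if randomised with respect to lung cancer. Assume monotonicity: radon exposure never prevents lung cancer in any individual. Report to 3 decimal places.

PNS ≈ 0.388

p₁ = 0.436, p₀ = 0.0479.
Under exogeneity and monotonicity, PNS = p₁ − p₀.
PNS = 0.436 − 0.0479 = 0.3881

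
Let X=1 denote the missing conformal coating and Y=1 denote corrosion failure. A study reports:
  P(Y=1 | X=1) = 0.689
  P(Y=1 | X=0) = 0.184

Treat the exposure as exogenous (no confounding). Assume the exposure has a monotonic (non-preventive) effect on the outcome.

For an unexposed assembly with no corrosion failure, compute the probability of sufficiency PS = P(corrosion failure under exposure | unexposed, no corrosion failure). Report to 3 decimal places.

PS ≈ 0.619

Let p₁ = 0.689, p₀ = 0.184.
Under exogeneity and monotonicity, PS = (p₁ − p₀) / (1 − p₀).
PS = (0.689 − 0.184) / (1 − 0.184) = 0.505 / 0.816 ≈ 0.6189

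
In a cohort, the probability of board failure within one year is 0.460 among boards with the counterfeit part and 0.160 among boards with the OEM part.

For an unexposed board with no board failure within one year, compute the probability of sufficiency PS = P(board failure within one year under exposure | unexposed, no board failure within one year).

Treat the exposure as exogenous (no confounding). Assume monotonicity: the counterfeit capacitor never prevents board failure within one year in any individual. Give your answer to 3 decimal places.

Let p₁ = 0.46, p₀ = 0.16.
Under exogeneity and monotonicity, PS = (p₁ − p₀) / (1 − p₀).
PS = (0.46 − 0.16) / (1 − 0.16) = 0.3 / 0.84 ≈ 0.3571

PS ≈ 0.357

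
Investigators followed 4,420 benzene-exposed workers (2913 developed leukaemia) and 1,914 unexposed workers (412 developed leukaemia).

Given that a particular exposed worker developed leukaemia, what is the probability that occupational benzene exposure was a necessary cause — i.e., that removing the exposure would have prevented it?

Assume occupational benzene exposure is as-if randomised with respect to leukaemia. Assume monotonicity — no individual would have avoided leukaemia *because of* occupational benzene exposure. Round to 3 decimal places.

PN ≈ 0.673

p₁ = P(outcome | exposed) = 2913/4420 = 0.65905
p₀ = P(outcome | unexposed) = 412/1914 = 0.21526
Under exogeneity and monotonicity, PN = (p₁ − p₀) / p₁.
PN = (0.65905 − 0.21526) / 0.65905 = 0.44379 / 0.65905 ≈ 0.6734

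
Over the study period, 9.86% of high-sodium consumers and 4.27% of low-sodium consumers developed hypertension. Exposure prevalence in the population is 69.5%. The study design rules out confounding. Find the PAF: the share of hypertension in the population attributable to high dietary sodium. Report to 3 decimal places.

PAF ≈ 0.476

p₁ = 0.0986, p₀ = 0.0427.
Overall risk P(Y=1) = π·p₁ + (1−π)·p₀ = 0.695×0.0986 + 0.305×0.0427 = 0.08155.
Under exogeneity, PAF = [P(Y=1) − p₀] / P(Y=1).
PAF = (0.08155 − 0.0427) / 0.08155 ≈ 0.4764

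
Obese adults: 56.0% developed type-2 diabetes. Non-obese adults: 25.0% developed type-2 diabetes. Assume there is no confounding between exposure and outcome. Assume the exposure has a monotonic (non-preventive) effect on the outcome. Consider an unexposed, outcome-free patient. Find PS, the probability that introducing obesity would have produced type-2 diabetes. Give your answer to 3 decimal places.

p₁ = 0.56, p₀ = 0.25.
Under exogeneity and monotonicity, PS = (p₁ − p₀) / (1 − p₀).
PS = (0.56 − 0.25) / (1 − 0.25) = 0.31 / 0.75 ≈ 0.4133

PS ≈ 0.413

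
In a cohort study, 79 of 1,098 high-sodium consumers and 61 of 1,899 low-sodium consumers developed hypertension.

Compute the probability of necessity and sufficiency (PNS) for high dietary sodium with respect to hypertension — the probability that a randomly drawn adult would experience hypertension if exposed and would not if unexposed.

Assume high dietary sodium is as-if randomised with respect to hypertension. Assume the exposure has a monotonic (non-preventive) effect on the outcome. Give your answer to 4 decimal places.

PNS ≈ 0.0398

p₁ = P(outcome | exposed) = 79/1098 = 0.071949
p₀ = P(outcome | unexposed) = 61/1899 = 0.032122
Under exogeneity and monotonicity, PNS = p₁ − p₀.
PNS = 0.071949 − 0.032122 = 0.039827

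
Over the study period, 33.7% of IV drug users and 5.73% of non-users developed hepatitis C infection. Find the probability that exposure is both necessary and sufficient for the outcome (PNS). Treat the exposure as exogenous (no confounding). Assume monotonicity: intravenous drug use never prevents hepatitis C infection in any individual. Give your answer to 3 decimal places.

PNS ≈ 0.280

p₁ = 0.337, p₀ = 0.0573.
Under exogeneity and monotonicity, PNS = p₁ − p₀.
PNS = 0.337 − 0.0573 = 0.2797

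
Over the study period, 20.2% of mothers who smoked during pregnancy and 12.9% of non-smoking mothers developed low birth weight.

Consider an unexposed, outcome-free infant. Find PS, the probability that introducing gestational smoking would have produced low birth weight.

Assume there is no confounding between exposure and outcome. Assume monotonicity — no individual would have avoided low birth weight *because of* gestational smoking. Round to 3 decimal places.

p₁ = 0.202, p₀ = 0.129.
Under exogeneity and monotonicity, PS = (p₁ − p₀) / (1 − p₀).
PS = (0.202 − 0.129) / (1 − 0.129) = 0.073 / 0.871 ≈ 0.0838

PS ≈ 0.084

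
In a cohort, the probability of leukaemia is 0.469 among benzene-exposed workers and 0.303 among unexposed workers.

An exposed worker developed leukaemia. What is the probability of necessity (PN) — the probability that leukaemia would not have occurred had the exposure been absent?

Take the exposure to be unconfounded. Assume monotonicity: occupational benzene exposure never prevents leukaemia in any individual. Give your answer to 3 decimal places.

Let p₁ = 0.469, p₀ = 0.303.
Under exogeneity and monotonicity, PN = (p₁ − p₀) / p₁.
PN = (0.469 − 0.303) / 0.469 = 0.166 / 0.469 ≈ 0.3539

PN ≈ 0.354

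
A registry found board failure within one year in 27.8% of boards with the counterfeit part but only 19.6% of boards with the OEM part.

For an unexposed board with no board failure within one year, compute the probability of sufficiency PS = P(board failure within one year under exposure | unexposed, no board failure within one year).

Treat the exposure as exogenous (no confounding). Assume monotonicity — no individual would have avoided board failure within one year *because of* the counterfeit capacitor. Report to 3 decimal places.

PS ≈ 0.102

p₁ = 0.278, p₀ = 0.196.
Under exogeneity and monotonicity, PS = (p₁ − p₀) / (1 − p₀).
PS = (0.278 − 0.196) / (1 − 0.196) = 0.082 / 0.804 ≈ 0.1020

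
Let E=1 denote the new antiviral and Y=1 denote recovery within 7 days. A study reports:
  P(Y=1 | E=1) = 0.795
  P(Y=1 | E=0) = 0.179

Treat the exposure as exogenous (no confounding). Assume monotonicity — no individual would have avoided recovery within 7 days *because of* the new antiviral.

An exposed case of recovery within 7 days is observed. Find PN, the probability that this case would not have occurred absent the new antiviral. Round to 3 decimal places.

Let p₁ = 0.795, p₀ = 0.179.
Under exogeneity and monotonicity, PN = (p₁ − p₀) / p₁.
PN = (0.795 − 0.179) / 0.795 = 0.616 / 0.795 ≈ 0.7748

PN ≈ 0.775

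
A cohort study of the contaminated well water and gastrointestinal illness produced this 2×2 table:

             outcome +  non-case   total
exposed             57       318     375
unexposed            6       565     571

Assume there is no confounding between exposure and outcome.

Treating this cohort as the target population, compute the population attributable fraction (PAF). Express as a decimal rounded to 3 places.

p₁ = P(outcome | exposed) = 57/375 = 0.152
p₀ = P(outcome | unexposed) = 6/571 = 0.010508
Exposure prevalence π = 375/946 = 0.39641; overall risk P(Y=1) = 0.066596.
Under exogeneity, PAF = [P(Y=1) − p₀]/P(Y=1).
PAF = (0.066596 − 0.010508) / 0.066596 ≈ 0.8422

PAF ≈ 0.842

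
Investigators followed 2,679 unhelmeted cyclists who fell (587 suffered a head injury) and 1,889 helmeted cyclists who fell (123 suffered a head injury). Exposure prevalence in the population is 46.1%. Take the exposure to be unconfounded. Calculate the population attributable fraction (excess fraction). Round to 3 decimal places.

p₁ = P(outcome | exposed) = 587/2679 = 0.21911
p₀ = P(outcome | unexposed) = 123/1889 = 0.065114
Overall risk P(Y=1) = π·p₁ + (1−π)·p₀ = 0.461×0.21911 + 0.539×0.065114 = 0.13611.
Under exogeneity, PAF = [P(Y=1) − p₀] / P(Y=1).
PAF = (0.13611 − 0.065114) / 0.13611 ≈ 0.5216

PAF ≈ 0.522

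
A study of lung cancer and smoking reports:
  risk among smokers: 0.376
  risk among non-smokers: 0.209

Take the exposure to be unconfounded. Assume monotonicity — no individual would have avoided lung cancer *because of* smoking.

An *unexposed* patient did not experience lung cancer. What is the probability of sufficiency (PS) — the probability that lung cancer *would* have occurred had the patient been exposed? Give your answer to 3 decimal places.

PS ≈ 0.211

Let p₁ = 0.376, p₀ = 0.209.
Under exogeneity and monotonicity, PS = (p₁ − p₀) / (1 − p₀).
PS = (0.376 − 0.209) / (1 − 0.209) = 0.167 / 0.791 ≈ 0.2111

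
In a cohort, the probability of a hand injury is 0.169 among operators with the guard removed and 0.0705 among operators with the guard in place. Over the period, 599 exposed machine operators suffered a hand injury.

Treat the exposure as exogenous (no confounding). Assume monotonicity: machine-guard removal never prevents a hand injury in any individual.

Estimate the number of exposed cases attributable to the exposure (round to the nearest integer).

about 349 cases

Let p₁ = 0.169, p₀ = 0.0705.
PN = (p₁ − p₀)/p₁ = (0.169 − 0.0705) / 0.169 ≈ 0.58284.
Attributable cases ≈ PN × (exposed cases) = 0.58284 × 599 ≈ 349.12.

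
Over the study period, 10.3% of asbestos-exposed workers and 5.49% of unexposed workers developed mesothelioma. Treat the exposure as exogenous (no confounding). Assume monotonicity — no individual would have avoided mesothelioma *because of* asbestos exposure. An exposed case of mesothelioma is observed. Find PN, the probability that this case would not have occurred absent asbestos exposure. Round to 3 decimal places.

p₁ = 0.103, p₀ = 0.0549.
Under exogeneity and monotonicity, PN = (p₁ − p₀) / p₁.
PN = (0.103 − 0.0549) / 0.103 = 0.0481 / 0.103 ≈ 0.4670

PN ≈ 0.467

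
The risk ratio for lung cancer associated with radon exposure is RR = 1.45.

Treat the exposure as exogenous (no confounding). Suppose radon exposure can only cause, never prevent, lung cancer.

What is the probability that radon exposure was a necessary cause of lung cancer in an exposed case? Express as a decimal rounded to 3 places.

PN ≈ 0.310

Under exogeneity and monotonicity, PN = (RR − 1) / RR = 1 − 1/RR.
PN = (1.45 − 1) / 1.45 = 0.45 / 1.45 ≈ 0.3103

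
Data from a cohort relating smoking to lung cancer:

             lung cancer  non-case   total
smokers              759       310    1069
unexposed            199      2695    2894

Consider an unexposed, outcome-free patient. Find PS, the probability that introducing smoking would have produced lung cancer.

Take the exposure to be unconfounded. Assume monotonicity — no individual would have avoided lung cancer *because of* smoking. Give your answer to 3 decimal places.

p₁ = P(outcome | exposed) = 759/1069 = 0.71001
p₀ = P(outcome | unexposed) = 199/2894 = 0.068763
Under exogeneity and monotonicity, PS = (p₁ − p₀)/(1 − p₀).
PS = (0.71001 − 0.068763) / 0.93124 ≈ 0.6886

PS ≈ 0.689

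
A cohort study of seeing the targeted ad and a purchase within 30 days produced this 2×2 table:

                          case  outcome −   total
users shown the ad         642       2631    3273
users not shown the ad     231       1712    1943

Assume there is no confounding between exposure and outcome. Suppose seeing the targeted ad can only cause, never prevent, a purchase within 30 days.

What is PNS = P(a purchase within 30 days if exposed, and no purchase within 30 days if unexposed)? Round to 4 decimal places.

PNS ≈ 0.0773

p₁ = P(outcome | exposed) = 642/3273 = 0.19615
p₀ = P(outcome | unexposed) = 231/1943 = 0.11889
Under exogeneity and monotonicity, PNS = p₁ − p₀.
PNS = 0.19615 − 0.11889 = 0.077262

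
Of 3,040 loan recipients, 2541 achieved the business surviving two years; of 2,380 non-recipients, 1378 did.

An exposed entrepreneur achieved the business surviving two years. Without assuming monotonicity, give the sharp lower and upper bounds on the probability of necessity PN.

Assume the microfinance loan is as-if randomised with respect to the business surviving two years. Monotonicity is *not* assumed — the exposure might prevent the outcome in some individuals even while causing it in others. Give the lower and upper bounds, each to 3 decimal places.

0.307 ≤ PN ≤ 0.504

p₁ = P(outcome | exposed) = 2541/3040 = 0.83586
p₀ = P(outcome | unexposed) = 1378/2380 = 0.57899
Under exogeneity alone the bounds on PN are max{0,(p₁−p₀)/p₁} ≤ PN ≤ min{1,(1−p₀)/p₁}.
  lower = (p₁ − p₀)/p₁ = 0.25686 / 0.83586 ≈ 0.3073
  upper = min{1, (1 − p₀)/p₁} = 0.42101 / 0.83586 ≈ 0.5037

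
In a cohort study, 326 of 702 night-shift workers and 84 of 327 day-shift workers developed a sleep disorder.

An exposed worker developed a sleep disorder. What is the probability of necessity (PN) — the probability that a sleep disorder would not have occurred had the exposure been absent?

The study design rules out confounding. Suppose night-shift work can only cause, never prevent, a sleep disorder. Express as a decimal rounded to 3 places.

p₁ = P(outcome | exposed) = 326/702 = 0.46439
p₀ = P(outcome | unexposed) = 84/327 = 0.25688
Under exogeneity and monotonicity, PN = (p₁ − p₀) / p₁.
PN = (0.46439 − 0.25688) / 0.46439 = 0.20751 / 0.46439 ≈ 0.4468

PN ≈ 0.447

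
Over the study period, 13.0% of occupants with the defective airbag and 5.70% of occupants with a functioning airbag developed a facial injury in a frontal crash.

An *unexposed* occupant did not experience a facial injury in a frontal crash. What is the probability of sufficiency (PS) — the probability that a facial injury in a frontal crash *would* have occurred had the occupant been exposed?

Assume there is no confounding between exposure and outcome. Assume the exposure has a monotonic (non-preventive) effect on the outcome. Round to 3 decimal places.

p₁ = 0.13, p₀ = 0.057.
Under exogeneity and monotonicity, PS = (p₁ − p₀) / (1 − p₀).
PS = (0.13 − 0.057) / (1 − 0.057) = 0.073 / 0.943 ≈ 0.0774

PS ≈ 0.077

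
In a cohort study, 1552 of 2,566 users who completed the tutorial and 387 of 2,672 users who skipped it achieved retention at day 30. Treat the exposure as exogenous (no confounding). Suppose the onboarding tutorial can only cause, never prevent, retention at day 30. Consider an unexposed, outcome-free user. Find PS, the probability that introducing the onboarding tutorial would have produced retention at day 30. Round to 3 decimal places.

PS ≈ 0.538

p₁ = P(outcome | exposed) = 1552/2566 = 0.60483
p₀ = P(outcome | unexposed) = 387/2672 = 0.14484
Under exogeneity and monotonicity, PS = (p₁ − p₀) / (1 − p₀).
PS = (0.60483 − 0.14484) / (1 − 0.14484) = 0.46 / 0.85516 ≈ 0.5379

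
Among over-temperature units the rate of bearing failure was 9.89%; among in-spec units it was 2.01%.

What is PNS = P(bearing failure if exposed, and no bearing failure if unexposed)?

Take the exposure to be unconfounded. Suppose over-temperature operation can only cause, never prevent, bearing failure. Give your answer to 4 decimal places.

PNS ≈ 0.0788

p₁ = 0.0989, p₀ = 0.0201.
Under exogeneity and monotonicity, PNS = p₁ − p₀.
PNS = 0.0989 − 0.0201 = 0.0788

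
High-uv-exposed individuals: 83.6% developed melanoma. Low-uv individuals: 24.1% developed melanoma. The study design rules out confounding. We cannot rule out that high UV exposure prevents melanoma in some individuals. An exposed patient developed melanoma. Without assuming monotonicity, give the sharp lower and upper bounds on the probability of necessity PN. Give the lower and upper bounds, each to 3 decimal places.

p₁ = 0.836, p₀ = 0.241.
Under exogeneity alone the bounds on PN are max{0,(p₁−p₀)/p₁} ≤ PN ≤ min{1,(1−p₀)/p₁}.
  lower = (p₁ − p₀)/p₁ = 0.595 / 0.836 ≈ 0.7117
  upper = min{1, (1 − p₀)/p₁} = 0.759 / 0.836 ≈ 0.9079

0.712 ≤ PN ≤ 0.908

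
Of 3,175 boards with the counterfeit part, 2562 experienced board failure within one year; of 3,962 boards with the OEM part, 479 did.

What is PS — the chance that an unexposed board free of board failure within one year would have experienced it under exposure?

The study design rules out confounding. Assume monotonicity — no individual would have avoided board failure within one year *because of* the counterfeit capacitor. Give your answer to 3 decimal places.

p₁ = P(outcome | exposed) = 2562/3175 = 0.80693
p₀ = P(outcome | unexposed) = 479/3962 = 0.1209
Under exogeneity and monotonicity, PS = (p₁ − p₀) / (1 − p₀).
PS = (0.80693 − 0.1209) / (1 − 0.1209) = 0.68603 / 0.8791 ≈ 0.7804

PS ≈ 0.780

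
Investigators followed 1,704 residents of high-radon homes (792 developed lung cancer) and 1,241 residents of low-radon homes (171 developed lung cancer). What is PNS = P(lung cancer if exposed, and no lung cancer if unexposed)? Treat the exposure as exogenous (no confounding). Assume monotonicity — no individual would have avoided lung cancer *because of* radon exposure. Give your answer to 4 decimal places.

p₁ = P(outcome | exposed) = 792/1704 = 0.46479
p₀ = P(outcome | unexposed) = 171/1241 = 0.13779
Under exogeneity and monotonicity, PNS = p₁ − p₀.
PNS = 0.46479 − 0.13779 = 0.327

PNS ≈ 0.3270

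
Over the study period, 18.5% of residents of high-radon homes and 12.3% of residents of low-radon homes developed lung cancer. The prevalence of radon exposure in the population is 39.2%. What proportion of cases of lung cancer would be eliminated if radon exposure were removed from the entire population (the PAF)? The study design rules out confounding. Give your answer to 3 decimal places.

p₁ = 0.185, p₀ = 0.123.
Overall risk P(Y=1) = π·p₁ + (1−π)·p₀ = 0.392×0.185 + 0.608×0.123 = 0.1473.
Under exogeneity, PAF = [P(Y=1) − p₀] / P(Y=1).
PAF = (0.1473 − 0.123) / 0.1473 ≈ 0.1650

PAF ≈ 0.165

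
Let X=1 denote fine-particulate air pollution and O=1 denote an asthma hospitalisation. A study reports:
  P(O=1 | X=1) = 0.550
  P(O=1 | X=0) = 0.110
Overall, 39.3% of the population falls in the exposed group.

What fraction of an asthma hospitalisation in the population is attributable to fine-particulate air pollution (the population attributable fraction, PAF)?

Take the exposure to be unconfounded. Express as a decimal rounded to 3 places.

Let p₁ = 0.55, p₀ = 0.11.
Overall risk P(Y=1) = π·p₁ + (1−π)·p₀ = 0.393×0.55 + 0.607×0.11 = 0.28292.
Under exogeneity, PAF = [P(Y=1) − p₀] / P(Y=1).
PAF = (0.28292 − 0.11) / 0.28292 ≈ 0.6112

PAF ≈ 0.611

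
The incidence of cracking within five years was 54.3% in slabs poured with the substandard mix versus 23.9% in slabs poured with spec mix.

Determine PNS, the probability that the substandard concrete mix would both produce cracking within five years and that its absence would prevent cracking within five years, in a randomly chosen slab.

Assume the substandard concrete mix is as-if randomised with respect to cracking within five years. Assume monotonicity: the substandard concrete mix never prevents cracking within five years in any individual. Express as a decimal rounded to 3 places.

PNS ≈ 0.304

p₁ = 0.543, p₀ = 0.239.
Under exogeneity and monotonicity, PNS = p₁ − p₀.
PNS = 0.543 − 0.239 = 0.304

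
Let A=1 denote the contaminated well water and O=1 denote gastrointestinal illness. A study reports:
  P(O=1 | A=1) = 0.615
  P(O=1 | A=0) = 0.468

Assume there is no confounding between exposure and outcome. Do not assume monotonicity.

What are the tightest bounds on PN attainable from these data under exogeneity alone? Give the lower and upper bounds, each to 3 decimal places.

0.239 ≤ PN ≤ 0.865

Let p₁ = 0.615, p₀ = 0.468.
Under exogeneity alone the bounds on PN are max{0,(p₁−p₀)/p₁} ≤ PN ≤ min{1,(1−p₀)/p₁}.
  lower = (p₁ − p₀)/p₁ = 0.147 / 0.615 ≈ 0.2390
  upper = min{1, (1 − p₀)/p₁} = 0.532 / 0.615 ≈ 0.8650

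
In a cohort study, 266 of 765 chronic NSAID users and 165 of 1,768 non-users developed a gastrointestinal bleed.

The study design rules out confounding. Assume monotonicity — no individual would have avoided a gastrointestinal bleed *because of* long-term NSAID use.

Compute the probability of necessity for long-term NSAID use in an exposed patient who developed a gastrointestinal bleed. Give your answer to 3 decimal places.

p₁ = P(outcome | exposed) = 266/765 = 0.34771
p₀ = P(outcome | unexposed) = 165/1768 = 0.093326
Under exogeneity and monotonicity, PN = (p₁ − p₀) / p₁.
PN = (0.34771 − 0.093326) / 0.34771 = 0.25439 / 0.34771 ≈ 0.7316

PN ≈ 0.732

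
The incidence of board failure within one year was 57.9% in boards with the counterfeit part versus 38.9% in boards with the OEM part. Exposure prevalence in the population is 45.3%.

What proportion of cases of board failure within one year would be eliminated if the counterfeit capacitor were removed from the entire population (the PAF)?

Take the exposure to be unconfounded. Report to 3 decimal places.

p₁ = 0.579, p₀ = 0.389.
Overall risk P(Y=1) = π·p₁ + (1−π)·p₀ = 0.453×0.579 + 0.547×0.389 = 0.47507.
Under exogeneity, PAF = [P(Y=1) − p₀] / P(Y=1).
PAF = (0.47507 − 0.389) / 0.47507 ≈ 0.1812

PAF ≈ 0.181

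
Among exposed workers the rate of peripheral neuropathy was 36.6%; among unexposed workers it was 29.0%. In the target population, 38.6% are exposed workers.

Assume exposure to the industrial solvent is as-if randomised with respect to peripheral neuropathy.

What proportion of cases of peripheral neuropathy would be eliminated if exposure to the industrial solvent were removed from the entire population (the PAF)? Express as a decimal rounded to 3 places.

PAF ≈ 0.092

p₁ = 0.366, p₀ = 0.29.
Overall risk P(Y=1) = π·p₁ + (1−π)·p₀ = 0.386×0.366 + 0.614×0.29 = 0.31934.
Under exogeneity, PAF = [P(Y=1) − p₀] / P(Y=1).
PAF = (0.31934 − 0.29) / 0.31934 ≈ 0.0919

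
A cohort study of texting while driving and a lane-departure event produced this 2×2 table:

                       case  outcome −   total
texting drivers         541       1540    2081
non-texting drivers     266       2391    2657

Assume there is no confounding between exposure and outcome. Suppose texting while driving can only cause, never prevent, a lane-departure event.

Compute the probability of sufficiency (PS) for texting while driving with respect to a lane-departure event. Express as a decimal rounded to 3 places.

PS ≈ 0.178

p₁ = P(outcome | exposed) = 541/2081 = 0.25997
p₀ = P(outcome | unexposed) = 266/2657 = 0.10011
Under exogeneity and monotonicity, PS = (p₁ − p₀)/(1 − p₀).
PS = (0.25997 − 0.10011) / 0.89989 ≈ 0.1776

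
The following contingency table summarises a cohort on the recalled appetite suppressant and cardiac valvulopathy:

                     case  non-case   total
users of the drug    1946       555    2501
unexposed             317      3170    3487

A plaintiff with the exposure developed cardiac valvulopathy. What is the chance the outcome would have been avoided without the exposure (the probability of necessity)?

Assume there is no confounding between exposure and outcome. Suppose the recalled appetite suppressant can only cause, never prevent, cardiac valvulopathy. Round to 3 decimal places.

PN ≈ 0.883

p₁ = P(outcome | exposed) = 1946/2501 = 0.77809
p₀ = P(outcome | unexposed) = 317/3487 = 0.090909
Under exogeneity and monotonicity, PN = (p₁ − p₀)/p₁.
PN = (0.77809 − 0.090909) / 0.77809 ≈ 0.8832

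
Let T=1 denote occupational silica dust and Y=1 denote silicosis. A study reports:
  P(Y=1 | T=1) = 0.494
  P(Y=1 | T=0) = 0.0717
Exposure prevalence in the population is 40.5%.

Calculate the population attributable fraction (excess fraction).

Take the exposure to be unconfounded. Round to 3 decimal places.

Let p₁ = 0.494, p₀ = 0.0717.
Overall risk P(Y=1) = π·p₁ + (1−π)·p₀ = 0.405×0.494 + 0.595×0.0717 = 0.24273.
Under exogeneity, PAF = [P(Y=1) − p₀] / P(Y=1).
PAF = (0.24273 − 0.0717) / 0.24273 ≈ 0.7046

PAF ≈ 0.705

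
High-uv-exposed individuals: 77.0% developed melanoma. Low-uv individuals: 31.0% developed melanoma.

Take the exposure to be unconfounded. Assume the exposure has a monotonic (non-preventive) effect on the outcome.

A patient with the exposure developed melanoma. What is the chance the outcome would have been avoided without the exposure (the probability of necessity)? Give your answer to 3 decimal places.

PN ≈ 0.597

p₁ = 0.77, p₀ = 0.31.
Under exogeneity and monotonicity, PN = (p₁ − p₀) / p₁.
PN = (0.77 − 0.31) / 0.77 = 0.46 / 0.77 ≈ 0.5974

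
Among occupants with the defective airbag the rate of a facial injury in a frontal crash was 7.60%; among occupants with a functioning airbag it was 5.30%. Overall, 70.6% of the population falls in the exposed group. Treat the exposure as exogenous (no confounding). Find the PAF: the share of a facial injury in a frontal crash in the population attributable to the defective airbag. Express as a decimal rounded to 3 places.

p₁ = 0.076, p₀ = 0.053.
Overall risk P(Y=1) = π·p₁ + (1−π)·p₀ = 0.706×0.076 + 0.294×0.053 = 0.069238.
Under exogeneity, PAF = [P(Y=1) − p₀] / P(Y=1).
PAF = (0.069238 − 0.053) / 0.069238 ≈ 0.2345

PAF ≈ 0.235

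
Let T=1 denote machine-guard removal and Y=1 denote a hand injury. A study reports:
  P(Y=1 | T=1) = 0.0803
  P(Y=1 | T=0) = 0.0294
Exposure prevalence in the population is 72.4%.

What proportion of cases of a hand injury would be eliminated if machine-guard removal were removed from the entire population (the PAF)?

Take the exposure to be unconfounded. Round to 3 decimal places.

PAF ≈ 0.556

Let p₁ = 0.0803, p₀ = 0.0294.
Overall risk P(Y=1) = π·p₁ + (1−π)·p₀ = 0.724×0.0803 + 0.276×0.0294 = 0.066252.
Under exogeneity, PAF = [P(Y=1) − p₀] / P(Y=1).
PAF = (0.066252 − 0.0294) / 0.066252 ≈ 0.5562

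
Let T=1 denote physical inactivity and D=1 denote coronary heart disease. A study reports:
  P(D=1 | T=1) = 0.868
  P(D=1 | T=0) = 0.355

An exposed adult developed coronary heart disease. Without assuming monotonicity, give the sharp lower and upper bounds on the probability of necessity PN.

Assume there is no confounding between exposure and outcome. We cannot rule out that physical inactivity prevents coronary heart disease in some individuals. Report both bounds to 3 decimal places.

0.591 ≤ PN ≤ 0.743

Let p₁ = 0.868, p₀ = 0.355.
Under exogeneity alone the bounds on PN are max{0,(p₁−p₀)/p₁} ≤ PN ≤ min{1,(1−p₀)/p₁}.
  lower = (p₁ − p₀)/p₁ = 0.513 / 0.868 ≈ 0.5910
  upper = min{1, (1 − p₀)/p₁} = 0.645 / 0.868 ≈ 0.7431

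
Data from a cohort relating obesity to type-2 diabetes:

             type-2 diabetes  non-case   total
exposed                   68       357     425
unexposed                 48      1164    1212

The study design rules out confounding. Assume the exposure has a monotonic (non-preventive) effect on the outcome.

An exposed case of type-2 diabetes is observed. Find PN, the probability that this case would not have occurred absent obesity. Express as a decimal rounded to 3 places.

PN ≈ 0.752

p₁ = P(outcome | exposed) = 68/425 = 0.16
p₀ = P(outcome | unexposed) = 48/1212 = 0.039604
Under exogeneity and monotonicity, PN = (p₁ − p₀) / p₁.
PN = (0.16 − 0.039604) / 0.16 = 0.1204 / 0.16 ≈ 0.7525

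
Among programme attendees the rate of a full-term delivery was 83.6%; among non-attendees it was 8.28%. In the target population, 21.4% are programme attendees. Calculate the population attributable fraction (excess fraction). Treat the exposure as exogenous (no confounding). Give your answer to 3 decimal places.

PAF ≈ 0.661

p₁ = 0.836, p₀ = 0.0828.
Overall risk P(Y=1) = π·p₁ + (1−π)·p₀ = 0.214×0.836 + 0.786×0.0828 = 0.24398.
Under exogeneity, PAF = [P(Y=1) − p₀] / P(Y=1).
PAF = (0.24398 − 0.0828) / 0.24398 ≈ 0.6606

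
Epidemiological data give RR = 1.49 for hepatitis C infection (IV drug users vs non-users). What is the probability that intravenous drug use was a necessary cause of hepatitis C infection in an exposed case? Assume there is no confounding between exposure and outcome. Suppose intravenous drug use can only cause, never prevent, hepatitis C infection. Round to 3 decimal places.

PN ≈ 0.329

Under exogeneity and monotonicity, PN = (RR − 1) / RR = 1 − 1/RR.
PN = (1.49 − 1) / 1.49 = 0.49 / 1.49 ≈ 0.3289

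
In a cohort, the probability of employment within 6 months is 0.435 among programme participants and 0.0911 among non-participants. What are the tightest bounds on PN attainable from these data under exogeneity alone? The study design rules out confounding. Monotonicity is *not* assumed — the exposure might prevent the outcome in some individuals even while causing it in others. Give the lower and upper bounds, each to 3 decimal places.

0.791 ≤ PN ≤ 1.000

Let p₁ = 0.435, p₀ = 0.0911.
Under exogeneity alone the bounds on PN are max{0,(p₁−p₀)/p₁} ≤ PN ≤ min{1,(1−p₀)/p₁}.
  lower = (p₁ − p₀)/p₁ = 0.3439 / 0.435 ≈ 0.7906
  upper = min{1, (1 − p₀)/p₁} = 0.9089 / 0.435 ≈ 2.0894 → capped at 1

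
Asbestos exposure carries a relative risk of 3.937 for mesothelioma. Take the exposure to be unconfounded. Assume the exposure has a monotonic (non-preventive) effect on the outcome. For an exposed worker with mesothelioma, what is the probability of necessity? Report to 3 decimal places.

Under exogeneity and monotonicity, PN = (RR − 1) / RR = 1 − 1/RR.
PN = (3.937 − 1) / 3.937 = 2.937 / 3.937 ≈ 0.7460

PN ≈ 0.746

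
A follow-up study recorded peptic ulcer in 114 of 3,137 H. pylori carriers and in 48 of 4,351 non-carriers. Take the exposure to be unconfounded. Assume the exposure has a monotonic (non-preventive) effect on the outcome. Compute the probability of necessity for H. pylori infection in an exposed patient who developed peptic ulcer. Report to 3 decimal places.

p₁ = P(outcome | exposed) = 114/3137 = 0.03634
p₀ = P(outcome | unexposed) = 48/4351 = 0.011032
Under exogeneity and monotonicity, PN = (p₁ − p₀) / p₁.
PN = (0.03634 − 0.011032) / 0.03634 = 0.025309 / 0.03634 ≈ 0.6964

PN ≈ 0.696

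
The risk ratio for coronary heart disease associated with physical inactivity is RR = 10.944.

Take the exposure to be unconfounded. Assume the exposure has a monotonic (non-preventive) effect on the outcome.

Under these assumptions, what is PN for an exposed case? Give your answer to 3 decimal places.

Under exogeneity and monotonicity, PN = (RR − 1) / RR = 1 − 1/RR.
PN = (10.944 − 1) / 10.944 = 9.944 / 10.944 ≈ 0.9086

PN ≈ 0.909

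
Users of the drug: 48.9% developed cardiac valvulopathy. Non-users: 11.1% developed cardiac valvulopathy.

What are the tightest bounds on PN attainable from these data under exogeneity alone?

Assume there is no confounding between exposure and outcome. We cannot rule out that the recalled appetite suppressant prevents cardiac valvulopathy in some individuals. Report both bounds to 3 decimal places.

0.773 ≤ PN ≤ 1.000

p₁ = 0.489, p₀ = 0.111.
Under exogeneity alone the bounds on PN are max{0,(p₁−p₀)/p₁} ≤ PN ≤ min{1,(1−p₀)/p₁}.
  lower = (p₁ − p₀)/p₁ = 0.378 / 0.489 ≈ 0.7730
  upper = min{1, (1 − p₀)/p₁} = 0.889 / 0.489 ≈ 1.8180 → capped at 1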